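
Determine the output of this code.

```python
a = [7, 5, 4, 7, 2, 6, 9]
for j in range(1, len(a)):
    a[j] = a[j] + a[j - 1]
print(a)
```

j=1: a[1] = 5+7 = 12 → [7, 12, 4, 7, 2, 6, 9]
j=2: a[2] = 4+12 = 16 → [7, 12, 16, 7, 2, 6, 9]
j=3: a[3] = 7+16 = 23 → [7, 12, 16, 23, 2, 6, 9]
j=4: a[4] = 2+23 = 25 → [7, 12, 16, 23, 25, 6, 9]
j=5: a[5] = 6+25 = 31 → [7, 12, 16, 23, 25, 31, 9]
j=6: a[6] = 9+31 = 40 → [7, 12, 16, 23, 25, 31, 40]

[7, 12, 16, 23, 25, 31, 40]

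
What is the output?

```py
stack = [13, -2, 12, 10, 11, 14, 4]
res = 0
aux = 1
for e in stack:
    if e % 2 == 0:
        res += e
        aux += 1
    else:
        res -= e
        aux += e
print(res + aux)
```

e=13: not even, res = 0-13 = -13; aux=14
e=-2: even, res = (-13)+(-2) = -15; aux=15
e=12: even, res = (-15)+12 = -3; aux=16
e=10: even, res = (-3)+10 = 7; aux=17
e=11: not even, res = 7-11 = -4; aux=28
e=14: even, res = (-4)+14 = 10; aux=29
e=4: even, res = 10+4 = 14; aux=30
res+aux = 14+30 = 44

44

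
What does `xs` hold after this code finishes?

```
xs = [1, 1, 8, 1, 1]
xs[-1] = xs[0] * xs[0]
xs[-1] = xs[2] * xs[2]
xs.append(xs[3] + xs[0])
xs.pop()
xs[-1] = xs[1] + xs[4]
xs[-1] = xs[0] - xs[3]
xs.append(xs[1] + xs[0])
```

xs[-1] = xs[0]*xs[0] = 1*1 = 1 → [1, 1, 8, 1, 1]
xs[-1] = xs[2]*xs[2] = 8*8 = 64 → [1, 1, 8, 1, 64]
append xs[3]+xs[0] = 1+1 = 2 → [1, 1, 8, 1, 64, 2]
pop() removes 2 → [1, 1, 8, 1, 64]
xs[-1] = xs[1]+xs[4] = 1+64 = 65 → [1, 1, 8, 1, 65]
xs[-1] = xs[0]-xs[3] = 1-1 = 0 → [1, 1, 8, 1, 0]
append xs[1]+xs[0] = 1+1 = 2 → [1, 1, 8, 1, 0, 2]

[1, 1, 8, 1, 0, 2]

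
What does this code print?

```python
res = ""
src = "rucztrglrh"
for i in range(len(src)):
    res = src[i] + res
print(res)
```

hrlgrtzcur

i=0: prepend 'r' → 'r'
i=1: prepend 'u' → 'ur'
i=2: prepend 'c' → 'cur'
i=3: prepend 'z' → 'zcur'
i=4: prepend 't' → 'tzcur'
i=5: prepend 'r' → 'rtzcur'
i=6: prepend 'g' → 'grtzcur'
i=7: prepend 'l' → 'lgrtzcur'
i=8: prepend 'r' → 'rlgrtzcur'
i=9: prepend 'h' → 'hrlgrtzcur'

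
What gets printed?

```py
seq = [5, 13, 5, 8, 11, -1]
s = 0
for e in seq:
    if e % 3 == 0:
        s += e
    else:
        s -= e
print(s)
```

-41

e=5: not %3==0, s = 0-5 = -5
e=13: not %3==0, s = (-5)-13 = -18
e=5: not %3==0, s = (-18)-5 = -23
e=8: not %3==0, s = (-23)-8 = -31
e=11: not %3==0, s = (-31)-11 = -42
e=-1: not %3==0, s = (-42)-(-1) = -41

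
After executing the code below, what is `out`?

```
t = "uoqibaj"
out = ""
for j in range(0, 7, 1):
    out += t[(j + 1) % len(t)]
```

'oqibaju'

j=0: add t[1]='o' → 'o'
j=1: add t[2]='q' → 'oq'
j=2: add t[3]='i' → 'oqi'
j=3: add t[4]='b' → 'oqib'
j=4: add t[5]='a' → 'oqiba'
j=5: add t[6]='j' → 'oqibaj'
j=6: add t[0]='u' → 'oqibaju'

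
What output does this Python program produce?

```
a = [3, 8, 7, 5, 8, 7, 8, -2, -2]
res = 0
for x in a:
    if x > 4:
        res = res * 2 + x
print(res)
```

x=3: not >4
x=8: >4, res = 0*2+8 = 8
x=7: >4, res = 8*2+7 = 23
x=5: >4, res = 23*2+5 = 51
x=8: >4, res = 51*2+8 = 110
x=7: >4, res = 110*2+7 = 227
x=8: >4, res = 227*2+8 = 462
x=-2: not >4
x=-2: not >4

462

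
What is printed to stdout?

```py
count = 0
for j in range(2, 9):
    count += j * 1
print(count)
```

35

j=2: count = 0+2*1 = 2
j=3: count = 2+3*1 = 5
j=4: count = 5+4*1 = 9
j=5: count = 9+5*1 = 14
j=6: count = 14+6*1 = 20
j=7: count = 20+7*1 = 27
j=8: count = 27+8*1 = 35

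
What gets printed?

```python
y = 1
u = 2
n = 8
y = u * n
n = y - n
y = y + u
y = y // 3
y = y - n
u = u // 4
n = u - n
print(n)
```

-8

y = 2*8 = 16
n = 16-8 = 8
y = 16+2 = 18
y = 18//3 = 6
y = 6-8 = -2
u = 2//4 = 0
n = 0-8 = -8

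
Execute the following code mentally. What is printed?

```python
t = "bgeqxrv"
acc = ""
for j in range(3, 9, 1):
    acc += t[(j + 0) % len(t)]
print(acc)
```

qxrvbg

j=3: add t[3]='q' → 'q'
j=4: add t[4]='x' → 'qx'
j=5: add t[5]='r' → 'qxr'
j=6: add t[6]='v' → 'qxrv'
j=7: add t[0]='b' → 'qxrvb'
j=8: add t[1]='g' → 'qxrvbg'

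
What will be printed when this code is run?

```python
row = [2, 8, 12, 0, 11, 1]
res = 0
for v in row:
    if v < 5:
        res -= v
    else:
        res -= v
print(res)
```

-34

v=2: <5, res = 0-2 = -2
v=8: not <5, res = (-2)-8 = -10
v=12: not <5, res = (-10)-12 = -22
v=0: <5, res = (-22)-0 = -22
v=11: not <5, res = (-22)-11 = -33
v=1: <5, res = (-33)-1 = -34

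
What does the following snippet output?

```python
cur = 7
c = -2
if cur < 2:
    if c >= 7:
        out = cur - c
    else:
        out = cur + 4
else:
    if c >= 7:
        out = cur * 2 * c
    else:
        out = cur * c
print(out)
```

cur=7, c=-2
cur < 2 is False; c >= 7 is False
→ out = cur * c = -14

-14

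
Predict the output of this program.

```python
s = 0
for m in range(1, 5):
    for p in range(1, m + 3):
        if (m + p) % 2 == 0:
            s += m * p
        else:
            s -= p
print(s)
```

m=1,p=1: even sum, s = 0+1 = 1
m=1,p=2: odd sum, s = 1-2 = -1
m=1,p=3: even sum, s = (-1)+3 = 2
m=2,p=1: odd sum, s = 2-1 = 1
m=2,p=2: even sum, s = 1+4 = 5
m=2,p=3: odd sum, s = 5-3 = 2
m=2,p=4: even sum, s = 2+8 = 10
m=3,p=1: even sum, s = 10+3 = 13
m=3,p=2: odd sum, s = 13-2 = 11
m=3,p=3: even sum, s = 11+9 = 20
m=3,p=4: odd sum, s = 20-4 = 16
m=3,p=5: even sum, s = 16+15 = 31
m=4,p=1: odd sum, s = 31-1 = 30
m=4,p=2: even sum, s = 30+8 = 38
m=4,p=3: odd sum, s = 38-3 = 35
m=4,p=4: even sum, s = 35+16 = 51
m=4,p=5: odd sum, s = 51-5 = 46
m=4,p=6: even sum, s = 46+24 = 70

70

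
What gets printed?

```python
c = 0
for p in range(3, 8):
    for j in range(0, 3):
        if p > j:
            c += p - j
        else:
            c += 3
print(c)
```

60

p=3,j=0: 3>0, c = 0+3 = 3
p=3,j=1: 3>1, c = 3+2 = 5
p=3,j=2: 3>2, c = 5+1 = 6
p=4,j=0: 4>0, c = 6+4 = 10
p=4,j=1: 4>1, c = 10+3 = 13
p=4,j=2: 4>2, c = 13+2 = 15
p=5,j=0: 5>0, c = 15+5 = 20
p=5,j=1: 5>1, c = 20+4 = 24
p=5,j=2: 5>2, c = 24+3 = 27
p=6,j=0: 6>0, c = 27+6 = 33
p=6,j=1: 6>1, c = 33+5 = 38
p=6,j=2: 6>2, c = 38+4 = 42
p=7,j=0: 7>0, c = 42+7 = 49
p=7,j=1: 7>1, c = 49+6 = 55
p=7,j=2: 7>2, c = 55+5 = 60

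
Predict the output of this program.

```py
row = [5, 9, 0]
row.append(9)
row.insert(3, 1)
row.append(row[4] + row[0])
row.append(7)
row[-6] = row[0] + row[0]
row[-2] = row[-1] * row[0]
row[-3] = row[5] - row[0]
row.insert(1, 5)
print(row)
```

[5, 5, 10, 0, 1, 30, 35, 7]

append 9 → [5, 9, 0, 9]
insert 1 at 3 → [5, 9, 0, 1, 9]
append row[4]+row[0] = 9+5 = 14 → [5, 9, 0, 1, 9, 14]
append 7 → [5, 9, 0, 1, 9, 14, 7]
row[-6] = row[0]+row[0] = 5+5 = 10 → [5, 10, 0, 1, 9, 14, 7]
row[-2] = row[-1]*row[0] = 7*5 = 35 → [5, 10, 0, 1, 9, 35, 7]
row[-3] = row[5]-row[0] = 35-5 = 30 → [5, 10, 0, 1, 30, 35, 7]
insert 5 at 1 → [5, 5, 10, 0, 1, 30, 35, 7]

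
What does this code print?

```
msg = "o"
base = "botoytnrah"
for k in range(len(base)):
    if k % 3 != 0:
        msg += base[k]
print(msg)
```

ootytra

k=0: skip
k=1: add 'o' → 'oo'
k=2: add 't' → 'oot'
k=3: skip
k=4: add 'y' → 'ooty'
k=5: add 't' → 'ootyt'
k=6: skip
k=7: add 'r' → 'ootytr'
k=8: add 'a' → 'ootytra'
k=9: skip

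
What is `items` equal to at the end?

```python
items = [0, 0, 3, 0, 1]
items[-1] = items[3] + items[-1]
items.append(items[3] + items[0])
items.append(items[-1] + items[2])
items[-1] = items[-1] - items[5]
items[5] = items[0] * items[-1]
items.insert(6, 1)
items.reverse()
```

[3, 1, 0, 1, 0, 3, 0, 0]

items[-1] = items[3]+items[-1] = 0+1 = 1 → [0, 0, 3, 0, 1]
append items[3]+items[0] = 0+0 = 0 → [0, 0, 3, 0, 1, 0]
append items[-1]+items[2] = 0+3 = 3 → [0, 0, 3, 0, 1, 0, 3]
items[-1] = items[-1]-items[5] = 3-0 = 3 → [0, 0, 3, 0, 1, 0, 3]
items[5] = items[0]*items[-1] = 0*3 = 0 → [0, 0, 3, 0, 1, 0, 3]
insert 1 at 6 → [0, 0, 3, 0, 1, 0, 1, 3]
reverse → [3, 1, 0, 1, 0, 3, 0, 0]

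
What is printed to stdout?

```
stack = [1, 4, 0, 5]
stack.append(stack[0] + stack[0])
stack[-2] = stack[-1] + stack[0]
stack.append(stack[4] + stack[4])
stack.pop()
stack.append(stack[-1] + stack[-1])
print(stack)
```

[1, 4, 0, 3, 2, 4]

append stack[0]+stack[0] = 1+1 = 2 → [1, 4, 0, 5, 2]
stack[-2] = stack[-1]+stack[0] = 2+1 = 3 → [1, 4, 0, 3, 2]
append stack[4]+stack[4] = 2+2 = 4 → [1, 4, 0, 3, 2, 4]
pop() removes 4 → [1, 4, 0, 3, 2]
append stack[-1]+stack[-1] = 2+2 = 4 → [1, 4, 0, 3, 2, 4]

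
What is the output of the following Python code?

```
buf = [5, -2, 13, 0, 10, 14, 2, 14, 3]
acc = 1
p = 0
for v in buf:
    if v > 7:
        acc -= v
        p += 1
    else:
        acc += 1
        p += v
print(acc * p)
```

-540

v=5: not >7, acc = 1+1 = 2; p=5
v=-2: not >7, acc = 2+1 = 3; p=3
v=13: >7, acc = 3-13 = -10; p=4
v=0: not >7, acc = (-10)+1 = -9; p=4
v=10: >7, acc = (-9)-10 = -19; p=5
v=14: >7, acc = (-19)-14 = -33; p=6
v=2: not >7, acc = (-33)+1 = -32; p=8
v=14: >7, acc = (-32)-14 = -46; p=9
v=3: not >7, acc = (-46)+1 = -45; p=12
acc*p = (-45)*12 = -540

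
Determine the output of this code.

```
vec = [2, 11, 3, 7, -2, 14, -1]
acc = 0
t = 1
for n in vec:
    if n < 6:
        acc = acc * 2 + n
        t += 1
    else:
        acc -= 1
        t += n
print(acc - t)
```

n=2: <6, acc = 0*2+2 = 2; t=2
n=11: not <6, acc = 2-1 = 1; t=13
n=3: <6, acc = 1*2+3 = 5; t=14
n=7: not <6, acc = 5-1 = 4; t=21
n=-2: <6, acc = 4*2+(-2) = 6; t=22
n=14: not <6, acc = 6-1 = 5; t=36
n=-1: <6, acc = 5*2+(-1) = 9; t=37
acc-t = 9-37 = -28

-28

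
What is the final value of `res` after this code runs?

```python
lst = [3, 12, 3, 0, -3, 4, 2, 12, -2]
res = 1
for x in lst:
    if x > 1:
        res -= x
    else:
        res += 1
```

x=3: >1, res = 1-3 = -2
x=12: >1, res = (-2)-12 = -14
x=3: >1, res = (-14)-3 = -17
x=0: not >1, res = (-17)+1 = -16
x=-3: not >1, res = (-16)+1 = -15
x=4: >1, res = (-15)-4 = -19
x=2: >1, res = (-19)-2 = -21
x=12: >1, res = (-21)-12 = -33
x=-2: not >1, res = (-33)+1 = -32

-32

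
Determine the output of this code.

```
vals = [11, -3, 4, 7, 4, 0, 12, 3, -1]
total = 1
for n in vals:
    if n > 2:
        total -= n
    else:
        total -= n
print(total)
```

n=11: >2, total = 1-11 = -10
n=-3: not >2, total = (-10)-(-3) = -7
n=4: >2, total = (-7)-4 = -11
n=7: >2, total = (-11)-7 = -18
n=4: >2, total = (-18)-4 = -22
n=0: not >2, total = (-22)-0 = -22
n=12: >2, total = (-22)-12 = -34
n=3: >2, total = (-34)-3 = -37
n=-1: not >2, total = (-37)-(-1) = -36

-36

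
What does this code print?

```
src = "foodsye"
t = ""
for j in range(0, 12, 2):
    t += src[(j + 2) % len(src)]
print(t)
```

j=0: add src[2]='o' → 'o'
j=2: add src[4]='s' → 'os'
j=4: add src[6]='e' → 'ose'
j=6: add src[1]='o' → 'oseo'
j=8: add src[3]='d' → 'oseod'
j=10: add src[5]='y' → 'oseody'

oseody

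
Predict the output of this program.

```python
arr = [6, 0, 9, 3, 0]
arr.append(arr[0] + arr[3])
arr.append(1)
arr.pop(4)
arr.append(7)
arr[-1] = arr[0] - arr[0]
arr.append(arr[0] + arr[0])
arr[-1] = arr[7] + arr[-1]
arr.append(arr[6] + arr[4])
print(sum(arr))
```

append arr[0]+arr[3] = 6+3 = 9 → [6, 0, 9, 3, 0, 9]
append 1 → [6, 0, 9, 3, 0, 9, 1]
pop(4) removes 0 → [6, 0, 9, 3, 9, 1]
append 7 → [6, 0, 9, 3, 9, 1, 7]
arr[-1] = arr[0]-arr[0] = 6-6 = 0 → [6, 0, 9, 3, 9, 1, 0]
append arr[0]+arr[0] = 6+6 = 12 → [6, 0, 9, 3, 9, 1, 0, 12]
arr[-1] = arr[7]+arr[-1] = 12+12 = 24 → [6, 0, 9, 3, 9, 1, 0, 24]
append arr[6]+arr[4] = 0+9 = 9 → [6, 0, 9, 3, 9, 1, 0, 24, 9]
sum = 61

61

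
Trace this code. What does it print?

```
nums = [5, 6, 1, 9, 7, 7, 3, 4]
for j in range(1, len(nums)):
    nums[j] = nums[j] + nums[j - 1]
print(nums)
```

j=1: nums[1] = 6+5 = 11 → [5, 11, 1, 9, 7, 7, 3, 4]
j=2: nums[2] = 1+11 = 12 → [5, 11, 12, 9, 7, 7, 3, 4]
j=3: nums[3] = 9+12 = 21 → [5, 11, 12, 21, 7, 7, 3, 4]
j=4: nums[4] = 7+21 = 28 → [5, 11, 12, 21, 28, 7, 3, 4]
j=5: nums[5] = 7+28 = 35 → [5, 11, 12, 21, 28, 35, 3, 4]
j=6: nums[6] = 3+35 = 38 → [5, 11, 12, 21, 28, 35, 38, 4]
j=7: nums[7] = 4+38 = 42 → [5, 11, 12, 21, 28, 35, 38, 42]

[5, 11, 12, 21, 28, 35, 38, 42]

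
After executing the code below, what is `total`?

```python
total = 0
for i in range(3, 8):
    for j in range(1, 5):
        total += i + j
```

i=3,j=1: total = 0+4 = 4
i=3,j=2: total = 4+5 = 9
i=3,j=3: total = 9+6 = 15
i=3,j=4: total = 15+7 = 22
i=4,j=1: total = 22+5 = 27
i=4,j=2: total = 27+6 = 33
i=4,j=3: total = 33+7 = 40
i=4,j=4: total = 40+8 = 48
i=5,j=1: total = 48+6 = 54
i=5,j=2: total = 54+7 = 61
i=5,j=3: total = 61+8 = 69
i=5,j=4: total = 69+9 = 78
i=6,j=1: total = 78+7 = 85
i=6,j=2: total = 85+8 = 93
i=6,j=3: total = 93+9 = 102
i=6,j=4: total = 102+10 = 112
i=7,j=1: total = 112+8 = 120
i=7,j=2: total = 120+9 = 129
i=7,j=3: total = 129+10 = 139
i=7,j=4: total = 139+11 = 150

150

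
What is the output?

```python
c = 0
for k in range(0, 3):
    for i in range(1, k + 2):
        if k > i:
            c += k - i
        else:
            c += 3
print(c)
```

k=0,i=1: not 0>1, c = 0+3 = 3
k=1,i=1: not 1>1, c = 3+3 = 6
k=1,i=2: not 1>2, c = 6+3 = 9
k=2,i=1: 2>1, c = 9+1 = 10
k=2,i=2: not 2>2, c = 10+3 = 13
k=2,i=3: not 2>3, c = 13+3 = 16

16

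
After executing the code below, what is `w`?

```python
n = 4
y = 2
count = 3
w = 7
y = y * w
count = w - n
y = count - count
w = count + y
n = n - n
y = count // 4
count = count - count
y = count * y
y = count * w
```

y = 2*7 = 14
count = 7-4 = 3
y = 3-3 = 0
w = 3+0 = 3
n = 4-4 = 0
y = 3//4 = 0
count = 3-3 = 0
y = 0*0 = 0
y = 0*3 = 0

3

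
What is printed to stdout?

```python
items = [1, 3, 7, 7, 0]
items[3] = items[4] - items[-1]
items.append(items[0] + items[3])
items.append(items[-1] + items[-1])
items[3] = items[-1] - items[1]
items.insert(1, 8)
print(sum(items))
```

items[3] = items[4]-items[-1] = 0-0 = 0 → [1, 3, 7, 0, 0]
append items[0]+items[3] = 1+0 = 1 → [1, 3, 7, 0, 0, 1]
append items[-1]+items[-1] = 1+1 = 2 → [1, 3, 7, 0, 0, 1, 2]
items[3] = items[-1]-items[1] = 2-3 = -1 → [1, 3, 7, -1, 0, 1, 2]
insert 8 at 1 → [1, 8, 3, 7, -1, 0, 1, 2]
sum = 21

21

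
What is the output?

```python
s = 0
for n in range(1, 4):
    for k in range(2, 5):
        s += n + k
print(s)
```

n=1,k=2: s = 0+3 = 3
n=1,k=3: s = 3+4 = 7
n=1,k=4: s = 7+5 = 12
n=2,k=2: s = 12+4 = 16
n=2,k=3: s = 16+5 = 21
n=2,k=4: s = 21+6 = 27
n=3,k=2: s = 27+5 = 32
n=3,k=3: s = 32+6 = 38
n=3,k=4: s = 38+7 = 45

45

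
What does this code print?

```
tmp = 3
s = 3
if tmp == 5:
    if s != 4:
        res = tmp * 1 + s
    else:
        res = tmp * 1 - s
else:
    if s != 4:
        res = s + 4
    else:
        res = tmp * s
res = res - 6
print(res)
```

tmp=3, s=3
tmp == 5 is False; s != 4 is True
→ res = s + 4 = 7
res = 7-6 = 1

1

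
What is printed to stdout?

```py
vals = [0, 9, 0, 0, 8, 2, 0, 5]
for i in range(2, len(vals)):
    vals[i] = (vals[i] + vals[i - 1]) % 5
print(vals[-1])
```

4

i=2: vals[2] = (0+9)%5 = 4 → [0, 9, 4, 0, 8, 2, 0, 5]
i=3: vals[3] = (0+4)%5 = 4 → [0, 9, 4, 4, 8, 2, 0, 5]
i=4: vals[4] = (8+4)%5 = 2 → [0, 9, 4, 4, 2, 2, 0, 5]
i=5: vals[5] = (2+2)%5 = 4 → [0, 9, 4, 4, 2, 4, 0, 5]
i=6: vals[6] = (0+4)%5 = 4 → [0, 9, 4, 4, 2, 4, 4, 5]
i=7: vals[7] = (5+4)%5 = 4 → [0, 9, 4, 4, 2, 4, 4, 4]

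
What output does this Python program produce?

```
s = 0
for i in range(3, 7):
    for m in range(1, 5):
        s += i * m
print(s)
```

180

i=3,m=1: s = 0+3 = 3
i=3,m=2: s = 3+6 = 9
i=3,m=3: s = 9+9 = 18
i=3,m=4: s = 18+12 = 30
i=4,m=1: s = 30+4 = 34
i=4,m=2: s = 34+8 = 42
i=4,m=3: s = 42+12 = 54
i=4,m=4: s = 54+16 = 70
i=5,m=1: s = 70+5 = 75
i=5,m=2: s = 75+10 = 85
i=5,m=3: s = 85+15 = 100
i=5,m=4: s = 100+20 = 120
i=6,m=1: s = 120+6 = 126
i=6,m=2: s = 126+12 = 138
i=6,m=3: s = 138+18 = 156
i=6,m=4: s = 156+24 = 180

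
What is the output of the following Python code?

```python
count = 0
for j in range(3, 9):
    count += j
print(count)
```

j=3: count = 0+3 = 3
j=4: count = 3+4 = 7
j=5: count = 7+5 = 12
j=6: count = 12+6 = 18
j=7: count = 18+7 = 25
j=8: count = 25+8 = 33

33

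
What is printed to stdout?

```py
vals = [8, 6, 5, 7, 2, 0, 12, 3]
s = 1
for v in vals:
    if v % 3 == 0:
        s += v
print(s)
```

22

v=8: not %3==0
v=6: %3==0, s = 1+6 = 7
v=5: not %3==0
v=7: not %3==0
v=2: not %3==0
v=0: %3==0, s = 7+0 = 7
v=12: %3==0, s = 7+12 = 19
v=3: %3==0, s = 19+3 = 22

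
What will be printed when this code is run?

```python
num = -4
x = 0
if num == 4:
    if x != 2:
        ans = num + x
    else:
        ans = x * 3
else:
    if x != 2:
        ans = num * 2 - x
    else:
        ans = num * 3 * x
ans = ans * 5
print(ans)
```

num=-4, x=0
num == 4 is False; x != 2 is True
→ ans = num * 2 - x = -8
ans = (-8)*5 = -40

-40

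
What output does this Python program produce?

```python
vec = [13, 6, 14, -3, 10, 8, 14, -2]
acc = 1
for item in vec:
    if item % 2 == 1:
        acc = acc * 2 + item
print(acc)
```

27

item=13: odd, acc = 1*2+13 = 15
item=6: not odd
item=14: not odd
item=-3: odd, acc = 15*2+(-3) = 27
item=10: not odd
item=8: not odd
item=14: not odd
item=-2: not odd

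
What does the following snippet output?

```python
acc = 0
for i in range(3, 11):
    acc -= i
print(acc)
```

i=3: acc = 0-3 = -3
i=4: acc = (-3)-4 = -7
i=5: acc = (-7)-5 = -12
i=6: acc = (-12)-6 = -18
i=7: acc = (-18)-7 = -25
i=8: acc = (-25)-8 = -33
i=9: acc = (-33)-9 = -42
i=10: acc = (-42)-10 = -52

-52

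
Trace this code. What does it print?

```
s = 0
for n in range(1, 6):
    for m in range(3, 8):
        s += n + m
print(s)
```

n=1,m=3: s = 0+4 = 4
n=1,m=4: s = 4+5 = 9
n=1,m=5: s = 9+6 = 15
n=1,m=6: s = 15+7 = 22
n=1,m=7: s = 22+8 = 30
n=2,m=3: s = 30+5 = 35
n=2,m=4: s = 35+6 = 41
n=2,m=5: s = 41+7 = 48
n=2,m=6: s = 48+8 = 56
n=2,m=7: s = 56+9 = 65
n=3,m=3: s = 65+6 = 71
n=3,m=4: s = 71+7 = 78
n=3,m=5: s = 78+8 = 86
n=3,m=6: s = 86+9 = 95
n=3,m=7: s = 95+10 = 105
n=4,m=3: s = 105+7 = 112
n=4,m=4: s = 112+8 = 120
n=4,m=5: s = 120+9 = 129
n=4,m=6: s = 129+10 = 139
n=4,m=7: s = 139+11 = 150
n=5,m=3: s = 150+8 = 158
n=5,m=4: s = 158+9 = 167
n=5,m=5: s = 167+10 = 177
n=5,m=6: s = 177+11 = 188
n=5,m=7: s = 188+12 = 200

200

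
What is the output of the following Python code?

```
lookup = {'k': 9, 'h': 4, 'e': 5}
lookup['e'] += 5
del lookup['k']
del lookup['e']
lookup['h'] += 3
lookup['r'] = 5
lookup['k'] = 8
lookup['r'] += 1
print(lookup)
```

lookup['e'] = 5+5 = 10 → {'k': 9, 'h': 4, 'e': 10}
del 'k' → {'h': 4, 'e': 10}
del 'e' → {'h': 4}
lookup['h'] = 4+3 = 7 → {'h': 7}
lookup['r'] = 5 → {'h': 7, 'r': 5}
lookup['k'] = 8 → {'h': 7, 'r': 5, 'k': 8}
lookup['r'] = 5+1 = 6 → {'h': 7, 'r': 6, 'k': 8}

{'h': 7, 'r': 6, 'k': 8}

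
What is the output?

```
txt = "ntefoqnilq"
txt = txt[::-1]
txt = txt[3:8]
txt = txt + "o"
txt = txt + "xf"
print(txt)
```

nqofeoxf

reverse → 'qlinqofetn'
slice [3:8] → 'nqofe'
+ 'o' → 'nqofeo'
+ 'xf' → 'nqofeoxf'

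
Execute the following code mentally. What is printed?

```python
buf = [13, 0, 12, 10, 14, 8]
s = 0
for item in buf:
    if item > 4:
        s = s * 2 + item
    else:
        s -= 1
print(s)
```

364

item=13: >4, s = 0*2+13 = 13
item=0: not >4, s = 13-1 = 12
item=12: >4, s = 12*2+12 = 36
item=10: >4, s = 36*2+10 = 82
item=14: >4, s = 82*2+14 = 178
item=8: >4, s = 178*2+8 = 364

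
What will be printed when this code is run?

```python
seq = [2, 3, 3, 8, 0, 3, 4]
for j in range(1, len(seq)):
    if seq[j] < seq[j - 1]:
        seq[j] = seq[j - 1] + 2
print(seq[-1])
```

14

j=1: 3>=2, unchanged → [2, 3, 3, 8, 0, 3, 4]
j=2: 3>=3, unchanged → [2, 3, 3, 8, 0, 3, 4]
j=3: 8>=3, unchanged → [2, 3, 3, 8, 0, 3, 4]
j=4: 0<8, seq[4] = 8+2 = 10 → [2, 3, 3, 8, 10, 3, 4]
j=5: 3<10, seq[5] = 10+2 = 12 → [2, 3, 3, 8, 10, 12, 4]
j=6: 4<12, seq[6] = 12+2 = 14 → [2, 3, 3, 8, 10, 12, 14]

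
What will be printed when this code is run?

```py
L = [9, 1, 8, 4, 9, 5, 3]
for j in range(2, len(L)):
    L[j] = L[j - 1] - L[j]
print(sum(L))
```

-81

j=2: L[2] = 1-8 = -7 → [9, 1, -7, 4, 9, 5, 3]
j=3: L[3] = (-7)-4 = -11 → [9, 1, -7, -11, 9, 5, 3]
j=4: L[4] = (-11)-9 = -20 → [9, 1, -7, -11, -20, 5, 3]
j=5: L[5] = (-20)-5 = -25 → [9, 1, -7, -11, -20, -25, 3]
j=6: L[6] = (-25)-3 = -28 → [9, 1, -7, -11, -20, -25, -28]
sum = -81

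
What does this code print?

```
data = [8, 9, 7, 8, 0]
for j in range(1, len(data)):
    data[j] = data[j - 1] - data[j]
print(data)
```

j=1: data[1] = 8-9 = -1 → [8, -1, 7, 8, 0]
j=2: data[2] = (-1)-7 = -8 → [8, -1, -8, 8, 0]
j=3: data[3] = (-8)-8 = -16 → [8, -1, -8, -16, 0]
j=4: data[4] = (-16)-0 = -16 → [8, -1, -8, -16, -16]

[8, -1, -8, -16, -16]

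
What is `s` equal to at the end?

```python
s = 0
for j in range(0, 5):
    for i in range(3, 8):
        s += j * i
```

250

j=0,i=3: s = 0+0 = 0
j=0,i=4: s = 0+0 = 0
j=0,i=5: s = 0+0 = 0
j=0,i=6: s = 0+0 = 0
j=0,i=7: s = 0+0 = 0
j=1,i=3: s = 0+3 = 3
j=1,i=4: s = 3+4 = 7
j=1,i=5: s = 7+5 = 12
j=1,i=6: s = 12+6 = 18
j=1,i=7: s = 18+7 = 25
j=2,i=3: s = 25+6 = 31
j=2,i=4: s = 31+8 = 39
j=2,i=5: s = 39+10 = 49
j=2,i=6: s = 49+12 = 61
j=2,i=7: s = 61+14 = 75
j=3,i=3: s = 75+9 = 84
j=3,i=4: s = 84+12 = 96
j=3,i=5: s = 96+15 = 111
j=3,i=6: s = 111+18 = 129
j=3,i=7: s = 129+21 = 150
j=4,i=3: s = 150+12 = 162
j=4,i=4: s = 162+16 = 178
j=4,i=5: s = 178+20 = 198
j=4,i=6: s = 198+24 = 222
j=4,i=7: s = 222+28 = 250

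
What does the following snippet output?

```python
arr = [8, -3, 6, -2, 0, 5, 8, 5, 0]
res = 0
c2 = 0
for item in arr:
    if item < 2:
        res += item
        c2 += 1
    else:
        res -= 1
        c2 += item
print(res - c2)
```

item=8: not <2, res = 0-1 = -1; c2=8
item=-3: <2, res = (-1)+(-3) = -4; c2=9
item=6: not <2, res = (-4)-1 = -5; c2=15
item=-2: <2, res = (-5)+(-2) = -7; c2=16
item=0: <2, res = (-7)+0 = -7; c2=17
item=5: not <2, res = (-7)-1 = -8; c2=22
item=8: not <2, res = (-8)-1 = -9; c2=30
item=5: not <2, res = (-9)-1 = -10; c2=35
item=0: <2, res = (-10)+0 = -10; c2=36
res-c2 = (-10)-36 = -46

-46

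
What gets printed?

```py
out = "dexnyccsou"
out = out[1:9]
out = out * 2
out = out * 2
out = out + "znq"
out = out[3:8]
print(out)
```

yccso

slice [1:9] → 'exnyccso'
repeat ×2 → 'exnyccsoexnyccso'
repeat ×2 → 'exnyccsoexnyccsoexnyccsoexnyccso'
+ 'znq' → 'exnyccsoexnyccsoexnyccsoexnyccsoznq'
slice [3:8] → 'yccso'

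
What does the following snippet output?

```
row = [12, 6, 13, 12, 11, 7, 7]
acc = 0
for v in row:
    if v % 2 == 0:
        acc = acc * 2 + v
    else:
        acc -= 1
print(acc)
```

v=12: even, acc = 0*2+12 = 12
v=6: even, acc = 12*2+6 = 30
v=13: not even, acc = 30-1 = 29
v=12: even, acc = 29*2+12 = 70
v=11: not even, acc = 70-1 = 69
v=7: not even, acc = 69-1 = 68
v=7: not even, acc = 68-1 = 67

67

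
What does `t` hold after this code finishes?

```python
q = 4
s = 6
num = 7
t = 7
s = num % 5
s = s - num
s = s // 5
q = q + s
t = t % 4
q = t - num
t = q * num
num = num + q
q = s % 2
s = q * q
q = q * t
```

s = 7%5 = 2
s = 2-7 = -5
s = (-5)//5 = -1
q = 4+(-1) = 3
t = 7%4 = 3
q = 3-7 = -4
t = (-4)*7 = -28
num = 7+(-4) = 3
q = (-1)%2 = 1
s = 1*1 = 1
q = 1*(-28) = -28

-28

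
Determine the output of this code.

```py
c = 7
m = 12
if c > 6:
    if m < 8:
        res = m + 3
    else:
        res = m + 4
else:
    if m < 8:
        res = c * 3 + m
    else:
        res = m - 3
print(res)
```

16

c=7, m=12
c > 6 is True; m < 8 is False
→ res = m + 4 = 16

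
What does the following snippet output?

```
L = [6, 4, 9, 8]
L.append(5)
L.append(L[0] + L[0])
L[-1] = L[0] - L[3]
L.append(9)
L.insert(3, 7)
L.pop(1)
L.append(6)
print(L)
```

[6, 9, 7, 8, 5, -2, 9, 6]

append 5 → [6, 4, 9, 8, 5]
append L[0]+L[0] = 6+6 = 12 → [6, 4, 9, 8, 5, 12]
L[-1] = L[0]-L[3] = 6-8 = -2 → [6, 4, 9, 8, 5, -2]
append 9 → [6, 4, 9, 8, 5, -2, 9]
insert 7 at 3 → [6, 4, 9, 7, 8, 5, -2, 9]
pop(1) removes 4 → [6, 9, 7, 8, 5, -2, 9]
append 6 → [6, 9, 7, 8, 5, -2, 9, 6]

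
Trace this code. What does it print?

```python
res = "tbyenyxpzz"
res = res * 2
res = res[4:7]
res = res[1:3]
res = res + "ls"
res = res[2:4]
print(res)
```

ls

repeat ×2 → 'tbyenyxpzztbyenyxpzz'
slice [4:7] → 'nyx'
slice [1:3] → 'yx'
+ 'ls' → 'yxls'
slice [2:4] → 'ls'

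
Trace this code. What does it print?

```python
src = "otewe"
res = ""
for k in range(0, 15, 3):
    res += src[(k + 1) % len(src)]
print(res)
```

k=0: add src[1]='t' → 't'
k=3: add src[4]='e' → 'te'
k=6: add src[2]='e' → 'tee'
k=9: add src[0]='o' → 'teeo'
k=12: add src[3]='w' → 'teeow'

teeow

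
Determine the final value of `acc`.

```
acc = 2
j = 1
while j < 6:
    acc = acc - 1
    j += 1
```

-3

j=1: acc = 2-1 = 1
j=2: acc = 1-1 = 0
j=3: acc = 0-1 = -1
j=4: acc = (-1)-1 = -2
j=5: acc = (-2)-1 = -3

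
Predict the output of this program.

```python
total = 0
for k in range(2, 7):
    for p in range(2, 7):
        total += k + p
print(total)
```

200

k=2,p=2: total = 0+4 = 4
k=2,p=3: total = 4+5 = 9
k=2,p=4: total = 9+6 = 15
k=2,p=5: total = 15+7 = 22
k=2,p=6: total = 22+8 = 30
k=3,p=2: total = 30+5 = 35
k=3,p=3: total = 35+6 = 41
k=3,p=4: total = 41+7 = 48
k=3,p=5: total = 48+8 = 56
k=3,p=6: total = 56+9 = 65
k=4,p=2: total = 65+6 = 71
k=4,p=3: total = 71+7 = 78
k=4,p=4: total = 78+8 = 86
k=4,p=5: total = 86+9 = 95
k=4,p=6: total = 95+10 = 105
k=5,p=2: total = 105+7 = 112
k=5,p=3: total = 112+8 = 120
k=5,p=4: total = 120+9 = 129
k=5,p=5: total = 129+10 = 139
k=5,p=6: total = 139+11 = 150
k=6,p=2: total = 150+8 = 158
k=6,p=3: total = 158+9 = 167
k=6,p=4: total = 167+10 = 177
k=6,p=5: total = 177+11 = 188
k=6,p=6: total = 188+12 = 200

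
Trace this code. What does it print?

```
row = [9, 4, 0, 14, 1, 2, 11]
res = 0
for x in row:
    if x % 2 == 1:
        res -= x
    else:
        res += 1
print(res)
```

x=9: odd, res = 0-9 = -9
x=4: not odd, res = (-9)+1 = -8
x=0: not odd, res = (-8)+1 = -7
x=14: not odd, res = (-7)+1 = -6
x=1: odd, res = (-6)-1 = -7
x=2: not odd, res = (-7)+1 = -6
x=11: odd, res = (-6)-11 = -17

-17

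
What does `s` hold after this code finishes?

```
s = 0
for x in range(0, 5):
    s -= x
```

x=0: s = 0-0 = 0
x=1: s = 0-1 = -1
x=2: s = (-1)-2 = -3
x=3: s = (-3)-3 = -6
x=4: s = (-6)-4 = -10

-10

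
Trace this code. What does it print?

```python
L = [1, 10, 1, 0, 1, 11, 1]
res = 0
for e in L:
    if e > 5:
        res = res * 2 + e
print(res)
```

e=1: not >5
e=10: >5, res = 0*2+10 = 10
e=1: not >5
e=0: not >5
e=1: not >5
e=11: >5, res = 10*2+11 = 31
e=1: not >5

31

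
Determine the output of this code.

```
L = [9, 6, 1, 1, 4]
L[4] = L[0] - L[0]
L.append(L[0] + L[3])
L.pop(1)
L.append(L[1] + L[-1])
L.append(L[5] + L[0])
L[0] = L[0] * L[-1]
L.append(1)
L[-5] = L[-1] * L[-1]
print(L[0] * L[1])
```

180

L[4] = L[0]-L[0] = 9-9 = 0 → [9, 6, 1, 1, 0]
append L[0]+L[3] = 9+1 = 10 → [9, 6, 1, 1, 0, 10]
pop(1) removes 6 → [9, 1, 1, 0, 10]
append L[1]+L[-1] = 1+10 = 11 → [9, 1, 1, 0, 10, 11]
append L[5]+L[0] = 11+9 = 20 → [9, 1, 1, 0, 10, 11, 20]
L[0] = L[0]*L[-1] = 9*20 = 180 → [180, 1, 1, 0, 10, 11, 20]
append 1 → [180, 1, 1, 0, 10, 11, 20, 1]
L[-5] = L[-1]*L[-1] = 1*1 = 1 → [180, 1, 1, 1, 10, 11, 20, 1]
L[0]*L[1] = 180*1 = 180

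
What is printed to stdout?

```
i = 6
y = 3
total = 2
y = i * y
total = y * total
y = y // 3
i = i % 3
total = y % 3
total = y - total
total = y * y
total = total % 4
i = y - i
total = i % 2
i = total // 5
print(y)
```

6

y = 6*3 = 18
total = 18*2 = 36
y = 18//3 = 6
i = 6%3 = 0
total = 6%3 = 0
total = 6-0 = 6
total = 6*6 = 36
total = 36%4 = 0
i = 6-0 = 6
total = 6%2 = 0
i = 0//5 = 0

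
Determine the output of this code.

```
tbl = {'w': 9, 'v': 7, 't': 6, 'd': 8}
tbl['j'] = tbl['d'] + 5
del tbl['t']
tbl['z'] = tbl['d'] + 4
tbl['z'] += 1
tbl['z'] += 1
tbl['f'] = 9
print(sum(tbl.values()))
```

tbl['j'] = tbl['d']+5 = 13 → {'w': 9, 'v': 7, 't': 6, 'd': 8, 'j': 13}
del 't' → {'w': 9, 'v': 7, 'd': 8, 'j': 13}
tbl['z'] = tbl['d']+4 = 12 → {'w': 9, 'v': 7, 'd': 8, 'j': 13, 'z': 12}
tbl['z'] = 12+1 = 13 → {'w': 9, 'v': 7, 'd': 8, 'j': 13, 'z': 13}
tbl['z'] = 13+1 = 14 → {'w': 9, 'v': 7, 'd': 8, 'j': 13, 'z': 14}
tbl['f'] = 9 → {'w': 9, 'v': 7, 'd': 8, 'j': 13, 'z': 14, 'f': 9}
sum of values = 60

60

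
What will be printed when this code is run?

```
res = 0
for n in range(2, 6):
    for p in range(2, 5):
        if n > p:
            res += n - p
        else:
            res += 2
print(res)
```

22

n=2,p=2: not 2>2, res = 0+2 = 2
n=2,p=3: not 2>3, res = 2+2 = 4
n=2,p=4: not 2>4, res = 4+2 = 6
n=3,p=2: 3>2, res = 6+1 = 7
n=3,p=3: not 3>3, res = 7+2 = 9
n=3,p=4: not 3>4, res = 9+2 = 11
n=4,p=2: 4>2, res = 11+2 = 13
n=4,p=3: 4>3, res = 13+1 = 14
n=4,p=4: not 4>4, res = 14+2 = 16
n=5,p=2: 5>2, res = 16+3 = 19
n=5,p=3: 5>3, res = 19+2 = 21
n=5,p=4: 5>4, res = 21+1 = 22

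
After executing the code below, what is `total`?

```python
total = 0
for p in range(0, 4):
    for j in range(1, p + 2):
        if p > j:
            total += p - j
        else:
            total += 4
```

32

p=0,j=1: not 0>1, total = 0+4 = 4
p=1,j=1: not 1>1, total = 4+4 = 8
p=1,j=2: not 1>2, total = 8+4 = 12
p=2,j=1: 2>1, total = 12+1 = 13
p=2,j=2: not 2>2, total = 13+4 = 17
p=2,j=3: not 2>3, total = 17+4 = 21
p=3,j=1: 3>1, total = 21+2 = 23
p=3,j=2: 3>2, total = 23+1 = 24
p=3,j=3: not 3>3, total = 24+4 = 28
p=3,j=4: not 3>4, total = 28+4 = 32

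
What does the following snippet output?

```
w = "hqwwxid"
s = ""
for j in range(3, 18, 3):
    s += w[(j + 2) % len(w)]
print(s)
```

iqxhw

j=3: add w[5]='i' → 'i'
j=6: add w[1]='q' → 'iq'
j=9: add w[4]='x' → 'iqx'
j=12: add w[0]='h' → 'iqxh'
j=15: add w[3]='w' → 'iqxhw'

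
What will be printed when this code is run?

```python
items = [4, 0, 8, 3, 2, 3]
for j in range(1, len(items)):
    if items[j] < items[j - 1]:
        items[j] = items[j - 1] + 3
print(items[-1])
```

j=1: 0<4, items[1] = 4+3 = 7 → [4, 7, 8, 3, 2, 3]
j=2: 8>=7, unchanged → [4, 7, 8, 3, 2, 3]
j=3: 3<8, items[3] = 8+3 = 11 → [4, 7, 8, 11, 2, 3]
j=4: 2<11, items[4] = 11+3 = 14 → [4, 7, 8, 11, 14, 3]
j=5: 3<14, items[5] = 14+3 = 17 → [4, 7, 8, 11, 14, 17]

17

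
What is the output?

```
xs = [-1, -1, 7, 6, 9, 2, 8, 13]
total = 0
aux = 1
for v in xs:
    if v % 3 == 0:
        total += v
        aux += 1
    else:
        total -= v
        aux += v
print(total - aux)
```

v=-1: not %3==0, total = 0-(-1) = 1; aux=0
v=-1: not %3==0, total = 1-(-1) = 2; aux=-1
v=7: not %3==0, total = 2-7 = -5; aux=6
v=6: %3==0, total = (-5)+6 = 1; aux=7
v=9: %3==0, total = 1+9 = 10; aux=8
v=2: not %3==0, total = 10-2 = 8; aux=10
v=8: not %3==0, total = 8-8 = 0; aux=18
v=13: not %3==0, total = 0-13 = -13; aux=31
total-aux = (-13)-31 = -44

-44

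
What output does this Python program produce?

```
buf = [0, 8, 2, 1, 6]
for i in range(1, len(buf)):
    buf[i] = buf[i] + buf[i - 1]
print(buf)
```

[0, 8, 10, 11, 17]

i=1: buf[1] = 8+0 = 8 → [0, 8, 2, 1, 6]
i=2: buf[2] = 2+8 = 10 → [0, 8, 10, 1, 6]
i=3: buf[3] = 1+10 = 11 → [0, 8, 10, 11, 6]
i=4: buf[4] = 6+11 = 17 → [0, 8, 10, 11, 17]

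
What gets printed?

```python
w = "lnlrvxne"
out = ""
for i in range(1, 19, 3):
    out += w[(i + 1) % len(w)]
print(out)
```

i=1: add w[2]='l' → 'l'
i=4: add w[5]='x' → 'lx'
i=7: add w[0]='l' → 'lxl'
i=10: add w[3]='r' → 'lxlr'
i=13: add w[6]='n' → 'lxlrn'
i=16: add w[1]='n' → 'lxlrnn'

lxlrnn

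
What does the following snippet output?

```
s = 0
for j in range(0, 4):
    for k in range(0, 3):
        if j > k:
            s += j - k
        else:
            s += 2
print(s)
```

j=0,k=0: not 0>0, s = 0+2 = 2
j=0,k=1: not 0>1, s = 2+2 = 4
j=0,k=2: not 0>2, s = 4+2 = 6
j=1,k=0: 1>0, s = 6+1 = 7
j=1,k=1: not 1>1, s = 7+2 = 9
j=1,k=2: not 1>2, s = 9+2 = 11
j=2,k=0: 2>0, s = 11+2 = 13
j=2,k=1: 2>1, s = 13+1 = 14
j=2,k=2: not 2>2, s = 14+2 = 16
j=3,k=0: 3>0, s = 16+3 = 19
j=3,k=1: 3>1, s = 19+2 = 21
j=3,k=2: 3>2, s = 21+1 = 22

22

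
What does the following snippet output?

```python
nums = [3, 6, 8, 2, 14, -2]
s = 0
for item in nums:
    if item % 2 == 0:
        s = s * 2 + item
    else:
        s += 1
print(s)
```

item=3: not even, s = 0+1 = 1
item=6: even, s = 1*2+6 = 8
item=8: even, s = 8*2+8 = 24
item=2: even, s = 24*2+2 = 50
item=14: even, s = 50*2+14 = 114
item=-2: even, s = 114*2+(-2) = 226

226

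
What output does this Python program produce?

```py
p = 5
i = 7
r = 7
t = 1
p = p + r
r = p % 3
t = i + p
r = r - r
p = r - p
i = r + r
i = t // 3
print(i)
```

6

p = 5+7 = 12
r = 12%3 = 0
t = 7+12 = 19
r = 0-0 = 0
p = 0-12 = -12
i = 0+0 = 0
i = 19//3 = 6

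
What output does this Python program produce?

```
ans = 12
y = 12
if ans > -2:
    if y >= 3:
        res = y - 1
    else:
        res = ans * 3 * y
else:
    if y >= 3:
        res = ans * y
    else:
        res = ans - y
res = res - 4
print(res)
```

ans=12, y=12
ans > -2 is True; y >= 3 is True
→ res = y - 1 = 11
res = 11-4 = 7

7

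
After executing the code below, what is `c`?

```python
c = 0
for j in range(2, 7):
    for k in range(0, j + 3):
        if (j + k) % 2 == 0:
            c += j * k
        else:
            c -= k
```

240

j=2,k=0: even sum, c = 0+0 = 0
j=2,k=1: odd sum, c = 0-1 = -1
j=2,k=2: even sum, c = (-1)+4 = 3
j=2,k=3: odd sum, c = 3-3 = 0
j=2,k=4: even sum, c = 0+8 = 8
j=3,k=0: odd sum, c = 8-0 = 8
j=3,k=1: even sum, c = 8+3 = 11
j=3,k=2: odd sum, c = 11-2 = 9
j=3,k=3: even sum, c = 9+9 = 18
j=3,k=4: odd sum, c = 18-4 = 14
j=3,k=5: even sum, c = 14+15 = 29
j=4,k=0: even sum, c = 29+0 = 29
j=4,k=1: odd sum, c = 29-1 = 28
j=4,k=2: even sum, c = 28+8 = 36
j=4,k=3: odd sum, c = 36-3 = 33
j=4,k=4: even sum, c = 33+16 = 49
j=4,k=5: odd sum, c = 49-5 = 44
j=4,k=6: even sum, c = 44+24 = 68
j=5,k=0: odd sum, c = 68-0 = 68
j=5,k=1: even sum, c = 68+5 = 73
j=5,k=2: odd sum, c = 73-2 = 71
j=5,k=3: even sum, c = 71+15 = 86
j=5,k=4: odd sum, c = 86-4 = 82
j=5,k=5: even sum, c = 82+25 = 107
j=5,k=6: odd sum, c = 107-6 = 101
j=5,k=7: even sum, c = 101+35 = 136
j=6,k=0: even sum, c = 136+0 = 136
j=6,k=1: odd sum, c = 136-1 = 135
j=6,k=2: even sum, c = 135+12 = 147
j=6,k=3: odd sum, c = 147-3 = 144
j=6,k=4: even sum, c = 144+24 = 168
j=6,k=5: odd sum, c = 168-5 = 163
j=6,k=6: even sum, c = 163+36 = 199
j=6,k=7: odd sum, c = 199-7 = 192
j=6,k=8: even sum, c = 192+48 = 240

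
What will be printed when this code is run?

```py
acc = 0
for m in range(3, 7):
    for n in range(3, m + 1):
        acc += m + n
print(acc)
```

m=3,n=3: acc = 0+6 = 6
m=4,n=3: acc = 6+7 = 13
m=4,n=4: acc = 13+8 = 21
m=5,n=3: acc = 21+8 = 29
m=5,n=4: acc = 29+9 = 38
m=5,n=5: acc = 38+10 = 48
m=6,n=3: acc = 48+9 = 57
m=6,n=4: acc = 57+10 = 67
m=6,n=5: acc = 67+11 = 78
m=6,n=6: acc = 78+12 = 90

90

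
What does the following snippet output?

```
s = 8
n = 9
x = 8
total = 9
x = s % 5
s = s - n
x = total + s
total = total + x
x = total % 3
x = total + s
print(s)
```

-1

x = 8%5 = 3
s = 8-9 = -1
x = 9+(-1) = 8
total = 9+8 = 17
x = 17%3 = 2
x = 17+(-1) = 16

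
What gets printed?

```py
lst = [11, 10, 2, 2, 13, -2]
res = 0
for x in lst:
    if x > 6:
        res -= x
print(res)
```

x=11: >6, res = 0-11 = -11
x=10: >6, res = (-11)-10 = -21
x=2: not >6
x=2: not >6
x=13: >6, res = (-21)-13 = -34
x=-2: not >6

-34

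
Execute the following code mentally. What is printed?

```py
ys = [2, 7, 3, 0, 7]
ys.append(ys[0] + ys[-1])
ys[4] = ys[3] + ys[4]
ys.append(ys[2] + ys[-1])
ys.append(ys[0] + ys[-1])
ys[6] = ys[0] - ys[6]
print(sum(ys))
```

append ys[0]+ys[-1] = 2+7 = 9 → [2, 7, 3, 0, 7, 9]
ys[4] = ys[3]+ys[4] = 0+7 = 7 → [2, 7, 3, 0, 7, 9]
append ys[2]+ys[-1] = 3+9 = 12 → [2, 7, 3, 0, 7, 9, 12]
append ys[0]+ys[-1] = 2+12 = 14 → [2, 7, 3, 0, 7, 9, 12, 14]
ys[6] = ys[0]-ys[6] = 2-12 = -10 → [2, 7, 3, 0, 7, 9, -10, 14]
sum = 32

32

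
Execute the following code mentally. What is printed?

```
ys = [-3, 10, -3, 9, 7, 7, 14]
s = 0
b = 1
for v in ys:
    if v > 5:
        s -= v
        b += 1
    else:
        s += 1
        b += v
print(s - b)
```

-45

v=-3: not >5, s = 0+1 = 1; b=-2
v=10: >5, s = 1-10 = -9; b=-1
v=-3: not >5, s = (-9)+1 = -8; b=-4
v=9: >5, s = (-8)-9 = -17; b=-3
v=7: >5, s = (-17)-7 = -24; b=-2
v=7: >5, s = (-24)-7 = -31; b=-1
v=14: >5, s = (-31)-14 = -45; b=0
s-b = (-45)-0 = -45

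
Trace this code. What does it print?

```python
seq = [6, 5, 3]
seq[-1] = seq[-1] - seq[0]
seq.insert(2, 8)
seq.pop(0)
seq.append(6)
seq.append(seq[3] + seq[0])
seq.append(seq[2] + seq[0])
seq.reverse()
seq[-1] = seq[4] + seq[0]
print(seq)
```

[2, 11, 6, -3, 8, 10]

seq[-1] = seq[-1]-seq[0] = 3-6 = -3 → [6, 5, -3]
insert 8 at 2 → [6, 5, 8, -3]
pop(0) removes 6 → [5, 8, -3]
append 6 → [5, 8, -3, 6]
append seq[3]+seq[0] = 6+5 = 11 → [5, 8, -3, 6, 11]
append seq[2]+seq[0] = (-3)+5 = 2 → [5, 8, -3, 6, 11, 2]
reverse → [2, 11, 6, -3, 8, 5]
seq[-1] = seq[4]+seq[0] = 8+2 = 10 → [2, 11, 6, -3, 8, 10]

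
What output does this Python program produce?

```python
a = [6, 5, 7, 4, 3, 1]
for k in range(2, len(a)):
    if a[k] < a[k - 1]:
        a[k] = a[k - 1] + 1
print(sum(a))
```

k=2: 7>=5, unchanged → [6, 5, 7, 4, 3, 1]
k=3: 4<7, a[3] = 7+1 = 8 → [6, 5, 7, 8, 3, 1]
k=4: 3<8, a[4] = 8+1 = 9 → [6, 5, 7, 8, 9, 1]
k=5: 1<9, a[5] = 9+1 = 10 → [6, 5, 7, 8, 9, 10]
sum = 45

45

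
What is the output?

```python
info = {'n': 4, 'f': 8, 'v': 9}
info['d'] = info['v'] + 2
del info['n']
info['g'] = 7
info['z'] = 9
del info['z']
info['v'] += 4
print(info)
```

{'f': 8, 'v': 13, 'd': 11, 'g': 7}

info['d'] = info['v']+2 = 11 → {'n': 4, 'f': 8, 'v': 9, 'd': 11}
del 'n' → {'f': 8, 'v': 9, 'd': 11}
info['g'] = 7 → {'f': 8, 'v': 9, 'd': 11, 'g': 7}
info['z'] = 9 → {'f': 8, 'v': 9, 'd': 11, 'g': 7, 'z': 9}
del 'z' → {'f': 8, 'v': 9, 'd': 11, 'g': 7}
info['v'] = 9+4 = 13 → {'f': 8, 'v': 13, 'd': 11, 'g': 7}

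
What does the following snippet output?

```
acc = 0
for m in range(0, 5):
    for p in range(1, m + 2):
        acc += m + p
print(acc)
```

m=0,p=1: acc = 0+1 = 1
m=1,p=1: acc = 1+2 = 3
m=1,p=2: acc = 3+3 = 6
m=2,p=1: acc = 6+3 = 9
m=2,p=2: acc = 9+4 = 13
m=2,p=3: acc = 13+5 = 18
m=3,p=1: acc = 18+4 = 22
m=3,p=2: acc = 22+5 = 27
m=3,p=3: acc = 27+6 = 33
m=3,p=4: acc = 33+7 = 40
m=4,p=1: acc = 40+5 = 45
m=4,p=2: acc = 45+6 = 51
m=4,p=3: acc = 51+7 = 58
m=4,p=4: acc = 58+8 = 66
m=4,p=5: acc = 66+9 = 75

75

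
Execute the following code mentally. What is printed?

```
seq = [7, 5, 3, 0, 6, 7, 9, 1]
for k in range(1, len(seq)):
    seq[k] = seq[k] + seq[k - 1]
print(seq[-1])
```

38

k=1: seq[1] = 5+7 = 12 → [7, 12, 3, 0, 6, 7, 9, 1]
k=2: seq[2] = 3+12 = 15 → [7, 12, 15, 0, 6, 7, 9, 1]
k=3: seq[3] = 0+15 = 15 → [7, 12, 15, 15, 6, 7, 9, 1]
k=4: seq[4] = 6+15 = 21 → [7, 12, 15, 15, 21, 7, 9, 1]
k=5: seq[5] = 7+21 = 28 → [7, 12, 15, 15, 21, 28, 9, 1]
k=6: seq[6] = 9+28 = 37 → [7, 12, 15, 15, 21, 28, 37, 1]
k=7: seq[7] = 1+37 = 38 → [7, 12, 15, 15, 21, 28, 37, 38]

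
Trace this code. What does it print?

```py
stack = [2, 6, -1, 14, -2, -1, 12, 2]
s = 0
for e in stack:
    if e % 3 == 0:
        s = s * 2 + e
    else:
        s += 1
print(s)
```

37

e=2: not %3==0, s = 0+1 = 1
e=6: %3==0, s = 1*2+6 = 8
e=-1: not %3==0, s = 8+1 = 9
e=14: not %3==0, s = 9+1 = 10
e=-2: not %3==0, s = 10+1 = 11
e=-1: not %3==0, s = 11+1 = 12
e=12: %3==0, s = 12*2+12 = 36
e=2: not %3==0, s = 36+1 = 37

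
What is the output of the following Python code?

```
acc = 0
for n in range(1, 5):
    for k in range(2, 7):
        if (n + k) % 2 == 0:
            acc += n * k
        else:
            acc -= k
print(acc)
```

n=1,k=2: odd sum, acc = 0-2 = -2
n=1,k=3: even sum, acc = (-2)+3 = 1
n=1,k=4: odd sum, acc = 1-4 = -3
n=1,k=5: even sum, acc = (-3)+5 = 2
n=1,k=6: odd sum, acc = 2-6 = -4
n=2,k=2: even sum, acc = (-4)+4 = 0
n=2,k=3: odd sum, acc = 0-3 = -3
n=2,k=4: even sum, acc = (-3)+8 = 5
n=2,k=5: odd sum, acc = 5-5 = 0
n=2,k=6: even sum, acc = 0+12 = 12
n=3,k=2: odd sum, acc = 12-2 = 10
n=3,k=3: even sum, acc = 10+9 = 19
n=3,k=4: odd sum, acc = 19-4 = 15
n=3,k=5: even sum, acc = 15+15 = 30
n=3,k=6: odd sum, acc = 30-6 = 24
n=4,k=2: even sum, acc = 24+8 = 32
n=4,k=3: odd sum, acc = 32-3 = 29
n=4,k=4: even sum, acc = 29+16 = 45
n=4,k=5: odd sum, acc = 45-5 = 40
n=4,k=6: even sum, acc = 40+24 = 64

64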